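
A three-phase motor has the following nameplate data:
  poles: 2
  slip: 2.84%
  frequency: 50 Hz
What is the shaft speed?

n_s = 120f/p = 120×50/2 = 3000 rpm
n = n_s(1 − s) = 3000 × (1 − 0.0284) = 2915 rpm

2915 rpm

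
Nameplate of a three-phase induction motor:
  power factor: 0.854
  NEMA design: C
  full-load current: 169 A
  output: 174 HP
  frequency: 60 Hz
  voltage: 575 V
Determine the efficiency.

90.3 %

P_out = 174 × 746 = 129804 W
P_in = √3·V_L·I_L·cosφ = 1.732 × 575 × 169 × 0.854 = 143734 W
η = P_out / P_in = 129804 / 143734 = 0.903 = 90.3%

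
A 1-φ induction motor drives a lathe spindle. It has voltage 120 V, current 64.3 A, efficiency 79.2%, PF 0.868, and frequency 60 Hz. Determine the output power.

P_in = V·I·cosφ = 120 × 64.3 × 0.868 = 6697 W
P_out = η·P_in = 0.792 × 6697 = 5304 W

5.3 kW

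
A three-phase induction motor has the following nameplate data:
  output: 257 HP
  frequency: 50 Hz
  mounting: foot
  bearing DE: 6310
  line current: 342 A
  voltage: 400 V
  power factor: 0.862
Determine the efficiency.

93.9 %

P_out = 257 × 746 = 191722 W
P_in = √3·V_L·I_L·cosφ = 1.732 × 400 × 342 × 0.862 = 204240 W
η = P_out / P_in = 191722 / 204240 = 0.939 = 93.9%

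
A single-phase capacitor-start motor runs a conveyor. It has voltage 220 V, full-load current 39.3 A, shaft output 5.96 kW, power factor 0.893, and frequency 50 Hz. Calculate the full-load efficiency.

P_out = 5.96 kW = 5960 W
P_in = V·I·cosφ = 220 × 39.3 × 0.893 = 7721 W
η = P_out / P_in = 5960 / 7721 = 0.772 = 77.2%

77.2 %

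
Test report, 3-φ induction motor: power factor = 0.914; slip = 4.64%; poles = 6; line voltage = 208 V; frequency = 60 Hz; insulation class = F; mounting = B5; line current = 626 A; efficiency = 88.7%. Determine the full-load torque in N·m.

1530 N·m

P_in = √3·V·I·cosφ = 1.732 × 208 × 626 × 0.914 = 206126 W
P_out = η·P_in = 0.887 × 206126 = 182834 W
n_s = 120×60/6 = 1200 rpm; n = 1200×(1−0.0464) = 1144 rpm
ω = 2π×1144/60 = 119.8 rad/s
τ = P_out/ω = 182834/119.8 = 1530 N·m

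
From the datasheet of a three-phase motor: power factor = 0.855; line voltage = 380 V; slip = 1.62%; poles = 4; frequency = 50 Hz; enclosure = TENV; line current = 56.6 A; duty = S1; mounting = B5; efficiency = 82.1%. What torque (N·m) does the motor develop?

169 N·m

P_in = √3·V·I·cosφ = 1.732 × 380 × 56.6 × 0.855 = 31850 W
P_out = η·P_in = 0.821 × 31850 = 26149 W
n_s = 120×50/4 = 1500 rpm; n = 1500×(1−0.0162) = 1476 rpm
ω = 2π×1476/60 = 154.6 rad/s
τ = P_out/ω = 26149/154.6 = 169 N·m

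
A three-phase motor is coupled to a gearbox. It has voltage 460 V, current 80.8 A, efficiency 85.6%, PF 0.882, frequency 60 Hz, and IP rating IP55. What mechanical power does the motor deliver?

48.6 kW

P_in = √3·V·I·cosφ = 1.732 × 460 × 80.8 × 0.882 = 56779 W
P_out = η·P_in = 0.856 × 56779 = 48603 W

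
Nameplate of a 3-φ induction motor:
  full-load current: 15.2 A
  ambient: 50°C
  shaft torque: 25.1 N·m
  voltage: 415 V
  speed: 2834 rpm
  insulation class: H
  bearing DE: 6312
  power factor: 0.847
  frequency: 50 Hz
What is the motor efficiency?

80.5 %

ω = 2π × 2834/60 = 296.8 rad/s; P_out = τω = 25.1 × 296.8 = 7450 W
P_in = √3·V_L·I_L·cosφ = 1.732 × 415 × 15.2 × 0.847 = 9254 W
η = P_out / P_in = 7450 / 9254 = 0.805 = 80.5%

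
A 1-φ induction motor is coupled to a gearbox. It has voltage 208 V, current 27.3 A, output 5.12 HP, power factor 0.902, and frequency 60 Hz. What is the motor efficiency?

P_out = 5.12 × 746 = 3820 W
P_in = V·I·cosφ = 208 × 27.3 × 0.902 = 5122 W
η = P_out / P_in = 3820 / 5122 = 0.746 = 74.6%

74.6 %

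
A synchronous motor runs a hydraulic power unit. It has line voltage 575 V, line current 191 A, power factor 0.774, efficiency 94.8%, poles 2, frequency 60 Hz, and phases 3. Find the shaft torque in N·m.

370 N·m

P_in = √3·V·I·cosφ = 1.732 × 575 × 191 × 0.774 = 147228 W
P_out = η·P_in = 0.948 × 147228 = 139572 W
n = n_s = 120×60/2 = 3600 rpm (synchronous)
ω = 2π×3600/60 = 377 rad/s
τ = P_out/ω = 139572/377 = 370 N·m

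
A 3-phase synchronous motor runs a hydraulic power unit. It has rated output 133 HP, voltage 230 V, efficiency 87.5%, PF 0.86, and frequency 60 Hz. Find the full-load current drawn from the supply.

P_out = 133 × 746 = 99218 W
P_in = P_out / η = 99218 / 0.875 = 113392 W
I_L = P_in / (√3·V_L·cosφ) = 113392 / (1.732 × 230 × 0.86) = 331 A

331 A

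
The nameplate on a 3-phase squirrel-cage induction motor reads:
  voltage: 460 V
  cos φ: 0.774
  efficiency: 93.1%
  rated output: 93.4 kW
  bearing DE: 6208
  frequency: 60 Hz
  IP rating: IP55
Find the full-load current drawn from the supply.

P_out = 93.4 kW = 93400 W
P_in = P_out / η = 93400 / 0.931 = 100322 W
I_L = P_in / (√3·V_L·cosφ) = 100322 / (1.732 × 460 × 0.774) = 163 A

163 A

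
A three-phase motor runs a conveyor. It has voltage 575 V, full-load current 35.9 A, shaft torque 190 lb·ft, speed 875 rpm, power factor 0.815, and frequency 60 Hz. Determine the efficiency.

τ = 190 lb·ft × 1.356 = 257.6 N·m
ω = 2π × 875/60 = 91.63 rad/s; P_out = τω = 257.6 × 91.63 = 23604 W
P_in = √3·V_L·I_L·cosφ = 1.732 × 575 × 35.9 × 0.815 = 29139 W
η = P_out / P_in = 23604 / 29139 = 0.810 = 81.0%

81.0 %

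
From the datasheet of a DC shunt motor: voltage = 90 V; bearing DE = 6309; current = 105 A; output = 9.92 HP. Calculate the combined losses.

P_in = V·I = 90×105 = 9450 W
P_out = 9.92×746 = 7400 W
Losses = P_in − P_out = 9450 − 7400 = 2050 W

2.05 kW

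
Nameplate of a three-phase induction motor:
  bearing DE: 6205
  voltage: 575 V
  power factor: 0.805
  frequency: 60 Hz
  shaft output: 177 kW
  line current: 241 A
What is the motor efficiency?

P_out = 177 kW = 177000 W
P_in = √3·V_L·I_L·cosφ = 1.732 × 575 × 241 × 0.805 = 193210 W
η = P_out / P_in = 177000 / 193210 = 0.916 = 91.6%

91.6 %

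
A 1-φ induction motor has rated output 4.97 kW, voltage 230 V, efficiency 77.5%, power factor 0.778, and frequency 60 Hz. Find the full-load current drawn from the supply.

35.8 A

P_out = 4.97 kW = 4970 W
P_in = P_out / η = 4970 / 0.775 = 6413 W
I = P_in / (V·cosφ) = 6413 / (230 × 0.778) = 35.8 A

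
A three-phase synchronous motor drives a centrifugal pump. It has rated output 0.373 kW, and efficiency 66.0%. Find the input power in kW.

P_out = 373 W
P_in = P_out/η = 373/0.66 = 565 W = 0.565 kW

0.565 kW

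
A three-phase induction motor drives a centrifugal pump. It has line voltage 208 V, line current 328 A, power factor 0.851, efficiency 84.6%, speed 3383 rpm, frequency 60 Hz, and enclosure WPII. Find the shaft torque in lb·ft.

177 lb·ft

P_in = √3·V·I·cosφ = 1.732 × 208 × 328 × 0.851 = 100558 W
P_out = η·P_in = 0.846 × 100558 = 85072 W
n = 3383 rpm
ω = 2π×3383/60 = 354.3 rad/s
τ = P_out/ω = 85072/354.3 = 240.1 N·m
In lb·ft: 240.1/1.356 = 177 lb·ft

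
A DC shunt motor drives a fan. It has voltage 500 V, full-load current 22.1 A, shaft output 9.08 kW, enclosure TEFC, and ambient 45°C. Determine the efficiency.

P_out = 9.08 kW = 9080 W
P_in = V·I = 500 × 22.1 = 11050 W
η = P_out / P_in = 9080 / 11050 = 0.822 = 82.2%

82.2 %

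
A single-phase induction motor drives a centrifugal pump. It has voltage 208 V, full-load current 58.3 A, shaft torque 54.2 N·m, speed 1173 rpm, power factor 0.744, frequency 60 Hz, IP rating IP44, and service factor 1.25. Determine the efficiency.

73.8 %

ω = 2π × 1173/60 = 122.8 rad/s; P_out = τω = 54.2 × 122.8 = 6656 W
P_in = V·I·cosφ = 208 × 58.3 × 0.744 = 9022 W
η = P_out / P_in = 6656 / 9022 = 0.738 = 73.8%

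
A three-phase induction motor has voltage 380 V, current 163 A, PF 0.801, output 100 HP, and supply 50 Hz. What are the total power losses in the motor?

P_in = √3·V·I·cosφ = 1.732×380×163×0.801 = 85931 W
P_out = 100×746 = 74600 W
Losses = P_in − P_out = 85931 − 74600 = 11331 W

11300 W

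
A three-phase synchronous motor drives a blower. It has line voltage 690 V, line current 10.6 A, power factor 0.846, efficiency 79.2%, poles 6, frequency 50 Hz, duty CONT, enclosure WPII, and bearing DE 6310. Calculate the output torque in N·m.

P_in = √3·V·I·cosφ = 1.732 × 690 × 10.6 × 0.846 = 10717 W
P_out = η·P_in = 0.792 × 10717 = 8488 W
n = n_s = 120×50/6 = 1000 rpm (synchronous)
ω = 2π×1000/60 = 104.7 rad/s
τ = P_out/ω = 8488/104.7 = 81.1 N·m

81.1 N·m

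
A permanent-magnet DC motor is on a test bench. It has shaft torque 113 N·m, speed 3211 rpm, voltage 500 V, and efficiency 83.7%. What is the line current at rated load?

90.8 A

ω = 2π×3211/60 = 336.3 rad/s; P_out = τω = 113 × 336.3 = 38002 W
P_in = P_out / η = 38002 / 0.837 = 45403 W
I = P_in / V = 45403 / 500 = 90.8 A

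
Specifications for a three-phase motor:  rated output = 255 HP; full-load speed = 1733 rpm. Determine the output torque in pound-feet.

773 lb·ft

P_out = 255 × 746 = 190230 W
ω = 2π × 1733/60 = 181.5 rad/s
τ = P_out/ω = 190230/181.5 = 1048 N·m
In lb·ft: 1048/1.356 = 773 lb·ft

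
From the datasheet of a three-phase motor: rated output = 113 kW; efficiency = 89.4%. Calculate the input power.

P_out = 113000 W
P_in = P_out/η = 113000/0.894 = 126398 W = 126 kW

126 kW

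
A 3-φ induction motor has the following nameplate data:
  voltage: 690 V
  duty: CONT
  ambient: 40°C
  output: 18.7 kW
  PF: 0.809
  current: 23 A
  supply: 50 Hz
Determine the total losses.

P_in = √3·V·I·cosφ = 1.732×690×23×0.809 = 22237 W
P_out = 18700 W
Losses = P_in − P_out = 22237 − 18700 = 3537 W

3.54 kW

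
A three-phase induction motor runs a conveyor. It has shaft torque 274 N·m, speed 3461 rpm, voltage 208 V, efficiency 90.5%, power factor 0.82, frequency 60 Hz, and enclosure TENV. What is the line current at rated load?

ω = 2π×3461/60 = 362.4 rad/s; P_out = τω = 274 × 362.4 = 99298 W
P_in = P_out / η = 99298 / 0.905 = 109722 W
I_L = P_in / (√3·V_L·cosφ) = 109722 / (1.732 × 208 × 0.82) = 371 A

371 A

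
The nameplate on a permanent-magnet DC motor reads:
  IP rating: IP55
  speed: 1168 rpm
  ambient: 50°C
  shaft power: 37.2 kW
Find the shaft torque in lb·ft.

ω = 2π × 1168/60 = 122.3 rad/s
τ = P/ω = 37200/122.3 = 304.2 N·m
In lb·ft: 304.2/1.356 = 224 lb·ft

224 lb·ft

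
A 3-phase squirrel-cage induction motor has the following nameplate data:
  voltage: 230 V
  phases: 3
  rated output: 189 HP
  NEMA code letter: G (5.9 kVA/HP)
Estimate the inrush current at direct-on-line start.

S_LR = 5.9 × 189 = 1115.1 kVA
I_LR = S_LR/(√3·V_L) = 1115100/(1.732×230) = 2800 A

2800 A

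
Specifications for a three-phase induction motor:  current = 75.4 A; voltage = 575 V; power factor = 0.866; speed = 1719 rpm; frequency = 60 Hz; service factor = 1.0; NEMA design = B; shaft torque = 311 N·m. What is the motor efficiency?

86.1 %

ω = 2π × 1719/60 = 180 rad/s; P_out = τω = 311 × 180 = 55980 W
P_in = √3·V_L·I_L·cosφ = 1.732 × 575 × 75.4 × 0.866 = 65029 W
η = P_out / P_in = 55980 / 65029 = 0.861 = 86.1%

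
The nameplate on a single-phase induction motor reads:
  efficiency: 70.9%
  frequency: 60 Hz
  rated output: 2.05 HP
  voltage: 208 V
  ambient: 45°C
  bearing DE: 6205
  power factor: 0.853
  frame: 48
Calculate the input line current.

12.2 A

P_out = 2.05 × 746 = 1529 W
P_in = P_out / η = 1529 / 0.709 = 2157 W
I = P_in / (V·cosφ) = 2157 / (208 × 0.853) = 12.2 A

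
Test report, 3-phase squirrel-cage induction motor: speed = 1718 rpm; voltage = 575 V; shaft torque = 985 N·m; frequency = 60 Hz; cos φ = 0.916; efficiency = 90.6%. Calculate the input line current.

ω = 2π×1718/60 = 179.9 rad/s; P_out = τω = 985 × 179.9 = 177202 W
P_in = P_out / η = 177202 / 0.906 = 195587 W
I_L = P_in / (√3·V_L·cosφ) = 195587 / (1.732 × 575 × 0.916) = 214 A

214 A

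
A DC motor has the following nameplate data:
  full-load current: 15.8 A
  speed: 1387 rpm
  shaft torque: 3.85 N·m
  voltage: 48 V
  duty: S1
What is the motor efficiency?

ω = 2π × 1387/60 = 145.2 rad/s; P_out = τω = 3.85 × 145.2 = 559 W
P_in = V·I = 48 × 15.8 = 758 W
η = P_out / P_in = 559 / 758 = 0.737 = 73.7%

73.7 %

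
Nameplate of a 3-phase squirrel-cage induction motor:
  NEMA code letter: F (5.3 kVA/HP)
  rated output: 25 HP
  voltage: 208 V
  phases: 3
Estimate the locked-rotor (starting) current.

S_LR = 5.3 × 25 = 132.5 kVA
I_LR = S_LR/(√3·V_L) = 132500/(1.732×208) = 368 A

368 A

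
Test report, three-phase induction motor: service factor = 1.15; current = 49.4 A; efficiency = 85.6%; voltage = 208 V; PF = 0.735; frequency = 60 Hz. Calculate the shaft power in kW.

11.2 kW

P_in = √3·V·I·cosφ = 1.732 × 208 × 49.4 × 0.735 = 13081 W
P_out = η·P_in = 0.856 × 13081 = 11197 W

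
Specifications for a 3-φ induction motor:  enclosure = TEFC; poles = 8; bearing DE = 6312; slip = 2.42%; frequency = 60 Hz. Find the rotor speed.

n_s = 120f/p = 120×60/8 = 900 rpm
n = n_s(1 − s) = 900 × (1 − 0.0242) = 878 rpm

878 rpm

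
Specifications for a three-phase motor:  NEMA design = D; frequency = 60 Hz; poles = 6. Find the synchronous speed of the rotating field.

1200 rpm

n_s = 120f/p = 120×60/6 = 1200 rpm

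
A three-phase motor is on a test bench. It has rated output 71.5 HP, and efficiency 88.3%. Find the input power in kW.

P_out = 71.5 × 746 = 53339 W
P_in = P_out/η = 53339/0.883 = 60407 W = 60.4 kW

60.4 kW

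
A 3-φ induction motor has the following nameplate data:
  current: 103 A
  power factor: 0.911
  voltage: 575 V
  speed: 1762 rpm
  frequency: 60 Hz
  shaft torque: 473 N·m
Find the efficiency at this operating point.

ω = 2π × 1762/60 = 184.5 rad/s; P_out = τω = 473 × 184.5 = 87269 W
P_in = √3·V_L·I_L·cosφ = 1.732 × 575 × 103 × 0.911 = 93448 W
η = P_out / P_in = 87269 / 93448 = 0.934 = 93.4%

93.4 %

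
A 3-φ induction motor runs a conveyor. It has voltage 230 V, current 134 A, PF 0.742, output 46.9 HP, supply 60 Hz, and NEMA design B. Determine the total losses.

4620 W

P_in = √3·V·I·cosφ = 1.732×230×134×0.742 = 39608 W
P_out = 46.9×746 = 34987 W
Losses = P_in − P_out = 39608 − 34987 = 4621 W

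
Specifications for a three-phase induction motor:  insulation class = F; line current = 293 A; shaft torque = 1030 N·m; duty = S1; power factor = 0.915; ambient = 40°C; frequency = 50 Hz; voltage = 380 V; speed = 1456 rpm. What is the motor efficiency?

89.0 %

ω = 2π × 1456/60 = 152.5 rad/s; P_out = τω = 1030 × 152.5 = 157075 W
P_in = √3·V_L·I_L·cosφ = 1.732 × 380 × 293 × 0.915 = 176449 W
η = P_out / P_in = 157075 / 176449 = 0.890 = 89.0%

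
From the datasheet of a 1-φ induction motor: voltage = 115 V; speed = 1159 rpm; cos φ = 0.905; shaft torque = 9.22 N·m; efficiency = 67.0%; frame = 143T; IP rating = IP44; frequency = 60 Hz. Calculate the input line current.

ω = 2π×1159/60 = 121.4 rad/s; P_out = τω = 9.22 × 121.4 = 1119 W
P_in = P_out / η = 1119 / 0.670 = 1670 W
I = P_in / (V·cosφ) = 1670 / (115 × 0.905) = 16 A

16 A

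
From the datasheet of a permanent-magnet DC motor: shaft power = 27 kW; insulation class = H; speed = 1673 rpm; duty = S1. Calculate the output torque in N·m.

ω = 2π × 1673/60 = 175.2 rad/s
τ = P/ω = 27000/175.2 = 154 N·m

154 N·m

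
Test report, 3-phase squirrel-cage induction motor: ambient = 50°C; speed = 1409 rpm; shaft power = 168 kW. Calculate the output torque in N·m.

1140 N·m

ω = 2π × 1409/60 = 147.6 rad/s
τ = P/ω = 168000/147.6 = 1140 N·m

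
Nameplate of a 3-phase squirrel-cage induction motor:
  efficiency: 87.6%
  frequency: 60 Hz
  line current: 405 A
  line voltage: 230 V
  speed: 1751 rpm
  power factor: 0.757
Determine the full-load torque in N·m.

583 N·m

P_in = √3·V·I·cosφ = 1.732 × 230 × 405 × 0.757 = 122131 W
P_out = η·P_in = 0.876 × 122131 = 106987 W
n = 1751 rpm
ω = 2π×1751/60 = 183.4 rad/s
τ = P_out/ω = 106987/183.4 = 583 N·m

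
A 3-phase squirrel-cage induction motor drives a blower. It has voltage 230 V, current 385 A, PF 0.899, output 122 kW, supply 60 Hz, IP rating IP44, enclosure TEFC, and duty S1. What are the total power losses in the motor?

P_in = √3·V·I·cosφ = 1.732×230×385×0.899 = 137878 W
P_out = 122000 W
Losses = P_in − P_out = 137878 − 122000 = 15878 W

15.9 kW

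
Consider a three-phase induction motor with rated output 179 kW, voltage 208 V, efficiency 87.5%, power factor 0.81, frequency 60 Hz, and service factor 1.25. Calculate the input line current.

P_out = 179 kW = 179000 W
P_in = P_out / η = 179000 / 0.875 = 204571 W
I_L = P_in / (√3·V_L·cosφ) = 204571 / (1.732 × 208 × 0.81) = 701 A

701 A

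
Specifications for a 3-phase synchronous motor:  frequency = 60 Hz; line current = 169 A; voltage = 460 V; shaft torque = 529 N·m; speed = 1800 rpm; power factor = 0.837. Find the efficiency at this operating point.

ω = 2π × 1800/60 = 188.5 rad/s; P_out = τω = 529 × 188.5 = 99717 W
P_in = √3·V_L·I_L·cosφ = 1.732 × 460 × 169 × 0.837 = 112698 W
η = P_out / P_in = 99717 / 112698 = 0.885 = 88.5%

88.5 %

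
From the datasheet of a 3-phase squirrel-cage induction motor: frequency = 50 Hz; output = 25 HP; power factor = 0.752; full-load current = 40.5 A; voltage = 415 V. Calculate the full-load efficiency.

85.2 %

P_out = 25 × 746 = 18650 W
P_in = √3·V_L·I_L·cosφ = 1.732 × 415 × 40.5 × 0.752 = 21891 W
η = P_out / P_in = 18650 / 21891 = 0.852 = 85.2%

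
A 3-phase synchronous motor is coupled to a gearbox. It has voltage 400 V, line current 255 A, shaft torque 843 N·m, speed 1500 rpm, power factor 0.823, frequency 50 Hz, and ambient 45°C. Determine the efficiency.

ω = 2π × 1500/60 = 157.1 rad/s; P_out = τω = 843 × 157.1 = 132435 W
P_in = √3·V_L·I_L·cosφ = 1.732 × 400 × 255 × 0.823 = 145394 W
η = P_out / P_in = 132435 / 145394 = 0.911 = 91.1%

91.1 %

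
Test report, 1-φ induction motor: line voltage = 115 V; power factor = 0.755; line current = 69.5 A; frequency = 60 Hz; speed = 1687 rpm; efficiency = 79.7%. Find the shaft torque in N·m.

P_in = V·I·cosφ = 115 × 69.5 × 0.755 = 6034 W
P_out = η·P_in = 0.797 × 6034 = 4809 W
n = 1687 rpm
ω = 2π×1687/60 = 176.7 rad/s
τ = P_out/ω = 4809/176.7 = 27.2 N·m

27.2 N·m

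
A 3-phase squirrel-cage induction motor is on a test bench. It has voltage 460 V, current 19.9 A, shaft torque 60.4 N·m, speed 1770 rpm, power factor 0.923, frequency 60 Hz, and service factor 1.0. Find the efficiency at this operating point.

ω = 2π × 1770/60 = 185.4 rad/s; P_out = τω = 60.4 × 185.4 = 11198 W
P_in = √3·V_L·I_L·cosφ = 1.732 × 460 × 19.9 × 0.923 = 14634 W
η = P_out / P_in = 11198 / 14634 = 0.765 = 76.5%

76.5 %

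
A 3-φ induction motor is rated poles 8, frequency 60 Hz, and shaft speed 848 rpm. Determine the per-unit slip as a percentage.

n_s = 120f/p = 120×60/8 = 900 rpm
s = (n_s − n)/n_s = (900 − 848)/900 = 0.0578

5.8 %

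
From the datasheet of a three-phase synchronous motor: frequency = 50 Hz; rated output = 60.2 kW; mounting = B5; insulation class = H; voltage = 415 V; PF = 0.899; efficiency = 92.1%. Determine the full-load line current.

101 A

P_out = 60.2 kW = 60200 W
P_in = P_out / η = 60200 / 0.921 = 65364 W
I_L = P_in / (√3·V_L·cosφ) = 65364 / (1.732 × 415 × 0.899) = 101 A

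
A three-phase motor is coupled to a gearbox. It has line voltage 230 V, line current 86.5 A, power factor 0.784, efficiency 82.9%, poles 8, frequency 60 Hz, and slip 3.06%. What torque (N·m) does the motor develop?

P_in = √3·V·I·cosφ = 1.732 × 230 × 86.5 × 0.784 = 27015 W
P_out = η·P_in = 0.829 × 27015 = 22395 W
n_s = 120×60/8 = 900 rpm; n = 900×(1−0.0306) = 872 rpm
ω = 2π×872/60 = 91.32 rad/s
τ = P_out/ω = 22395/91.32 = 245 N·m

245 N·m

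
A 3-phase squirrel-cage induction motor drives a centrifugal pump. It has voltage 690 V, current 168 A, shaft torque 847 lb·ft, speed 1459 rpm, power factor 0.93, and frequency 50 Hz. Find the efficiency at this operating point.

94.0 %

τ = 847 lb·ft × 1.356 = 1149 N·m
ω = 2π × 1459/60 = 152.8 rad/s; P_out = τω = 1149 × 152.8 = 175567 W
P_in = √3·V_L·I_L·cosφ = 1.732 × 690 × 168 × 0.93 = 186719 W
η = P_out / P_in = 175567 / 186719 = 0.940 = 94.0%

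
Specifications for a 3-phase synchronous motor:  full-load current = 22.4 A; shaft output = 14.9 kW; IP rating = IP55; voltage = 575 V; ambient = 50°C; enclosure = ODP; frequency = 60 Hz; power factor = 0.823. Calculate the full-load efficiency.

P_out = 14.9 kW = 14900 W
P_in = √3·V_L·I_L·cosφ = 1.732 × 575 × 22.4 × 0.823 = 18360 W
η = P_out / P_in = 14900 / 18360 = 0.812 = 81.2%

81.2 %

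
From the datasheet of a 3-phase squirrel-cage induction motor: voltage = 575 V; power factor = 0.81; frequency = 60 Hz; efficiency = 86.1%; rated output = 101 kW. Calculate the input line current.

P_out = 101 kW = 101000 W
P_in = P_out / η = 101000 / 0.861 = 117305 W
I_L = P_in / (√3·V_L·cosφ) = 117305 / (1.732 × 575 × 0.81) = 145 A

145 A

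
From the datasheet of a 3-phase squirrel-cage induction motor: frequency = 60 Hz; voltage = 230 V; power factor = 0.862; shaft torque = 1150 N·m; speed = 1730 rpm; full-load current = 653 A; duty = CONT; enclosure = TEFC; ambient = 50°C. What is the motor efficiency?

92.9 %

ω = 2π × 1730/60 = 181.2 rad/s; P_out = τω = 1150 × 181.2 = 208380 W
P_in = √3·V_L·I_L·cosφ = 1.732 × 230 × 653 × 0.862 = 224231 W
η = P_out / P_in = 208380 / 224231 = 0.929 = 92.9%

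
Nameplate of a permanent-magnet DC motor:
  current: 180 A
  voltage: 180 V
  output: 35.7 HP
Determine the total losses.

P_in = V·I = 180×180 = 32400 W
P_out = 35.7×746 = 26632 W
Losses = P_in − P_out = 32400 − 26632 = 5768 W

5770 W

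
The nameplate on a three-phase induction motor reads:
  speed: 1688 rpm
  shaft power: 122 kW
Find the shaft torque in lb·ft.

509 lb·ft

ω = 2π × 1688/60 = 176.8 rad/s
τ = P/ω = 122000/176.8 = 690 N·m
In lb·ft: 690/1.356 = 509 lb·ft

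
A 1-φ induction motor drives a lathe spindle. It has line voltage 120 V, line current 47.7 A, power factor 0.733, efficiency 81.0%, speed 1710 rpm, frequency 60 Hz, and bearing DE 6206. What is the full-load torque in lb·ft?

P_in = V·I·cosφ = 120 × 47.7 × 0.733 = 4196 W
P_out = η·P_in = 0.81 × 4196 = 3399 W
n = 1710 rpm
ω = 2π×1710/60 = 179.1 rad/s
τ = P_out/ω = 3399/179.1 = 18.98 N·m
In lb·ft: 18.98/1.356 = 14 lb·ft

14 lb·ft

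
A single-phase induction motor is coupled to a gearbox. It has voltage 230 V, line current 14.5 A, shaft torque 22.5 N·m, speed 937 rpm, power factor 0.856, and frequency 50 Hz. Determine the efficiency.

77.3 %

ω = 2π × 937/60 = 98.12 rad/s; P_out = τω = 22.5 × 98.12 = 2208 W
P_in = V·I·cosφ = 230 × 14.5 × 0.856 = 2855 W
η = P_out / P_in = 2208 / 2855 = 0.773 = 77.3%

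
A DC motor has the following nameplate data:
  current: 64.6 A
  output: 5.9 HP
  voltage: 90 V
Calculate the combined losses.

P_in = V·I = 90×64.6 = 5814 W
P_out = 5.9×746 = 4401 W
Losses = P_in − P_out = 5814 − 4401 = 1413 W

1.41 kW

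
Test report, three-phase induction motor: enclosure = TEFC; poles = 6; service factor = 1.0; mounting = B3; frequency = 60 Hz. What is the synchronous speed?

1200 rpm

n_s = 120f/p = 120×60/6 = 1200 rpm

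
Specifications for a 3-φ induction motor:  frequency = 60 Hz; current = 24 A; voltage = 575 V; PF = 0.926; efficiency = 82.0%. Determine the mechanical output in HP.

24.3 HP

P_in = √3·V·I·cosφ = 1.732 × 575 × 24 × 0.926 = 22133 W
P_out = η·P_in = 0.82 × 22133 = 18149 W
= 18149/746 = 24.3 HP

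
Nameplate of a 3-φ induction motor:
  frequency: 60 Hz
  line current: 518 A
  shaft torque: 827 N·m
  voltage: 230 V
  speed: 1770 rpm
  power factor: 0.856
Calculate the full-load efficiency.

ω = 2π × 1770/60 = 185.4 rad/s; P_out = τω = 827 × 185.4 = 153326 W
P_in = √3·V_L·I_L·cosφ = 1.732 × 230 × 518 × 0.856 = 176636 W
η = P_out / P_in = 153326 / 176636 = 0.868 = 86.8%

86.8 %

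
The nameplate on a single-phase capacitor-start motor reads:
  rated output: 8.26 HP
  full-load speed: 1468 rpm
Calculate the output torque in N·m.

40.1 N·m

P_out = 8.26 × 746 = 6162 W
ω = 2π × 1468/60 = 153.7 rad/s
τ = P_out/ω = 6162/153.7 = 40.1 N·m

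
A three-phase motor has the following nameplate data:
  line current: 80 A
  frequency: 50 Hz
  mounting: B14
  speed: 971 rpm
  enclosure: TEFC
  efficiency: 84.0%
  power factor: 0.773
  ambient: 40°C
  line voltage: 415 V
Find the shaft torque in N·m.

P_in = √3·V·I·cosφ = 1.732 × 415 × 80 × 0.773 = 44449 W
P_out = η·P_in = 0.84 × 44449 = 37337 W
n = 971 rpm
ω = 2π×971/60 = 101.7 rad/s
τ = P_out/ω = 37337/101.7 = 367 N·m

367 N·m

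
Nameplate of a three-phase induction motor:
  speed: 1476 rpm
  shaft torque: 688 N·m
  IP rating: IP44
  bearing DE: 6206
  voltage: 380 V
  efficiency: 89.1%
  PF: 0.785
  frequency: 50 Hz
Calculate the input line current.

231 A

ω = 2π×1476/60 = 154.6 rad/s; P_out = τω = 688 × 154.6 = 106365 W
P_in = P_out / η = 106365 / 0.891 = 119377 W
I_L = P_in / (√3·V_L·cosφ) = 119377 / (1.732 × 380 × 0.785) = 231 A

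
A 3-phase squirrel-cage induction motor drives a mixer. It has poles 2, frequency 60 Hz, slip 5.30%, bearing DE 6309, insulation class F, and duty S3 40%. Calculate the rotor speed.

n_s = 120f/p = 120×60/2 = 3600 rpm
n = n_s(1 − s) = 3600 × (1 − 0.053) = 3409 rpm

3409 rpm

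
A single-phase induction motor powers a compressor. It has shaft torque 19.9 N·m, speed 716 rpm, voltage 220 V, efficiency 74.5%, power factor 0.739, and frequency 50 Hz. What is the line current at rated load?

ω = 2π×716/60 = 74.98 rad/s; P_out = τω = 19.9 × 74.98 = 1492 W
P_in = P_out / η = 1492 / 0.745 = 2003 W
I = P_in / (V·cosφ) = 2003 / (220 × 0.739) = 12.3 A

12.3 A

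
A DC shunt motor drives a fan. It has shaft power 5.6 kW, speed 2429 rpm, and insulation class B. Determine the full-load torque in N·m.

ω = 2π × 2429/60 = 254.4 rad/s
τ = P/ω = 5600/254.4 = 22 N·m

22 N·m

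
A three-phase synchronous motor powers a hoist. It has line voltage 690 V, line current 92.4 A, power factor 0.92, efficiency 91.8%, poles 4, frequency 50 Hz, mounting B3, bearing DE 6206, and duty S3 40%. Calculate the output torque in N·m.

P_in = √3·V·I·cosφ = 1.732 × 690 × 92.4 × 0.92 = 101591 W
P_out = η·P_in = 0.918 × 101591 = 93261 W
n = n_s = 120×50/4 = 1500 rpm (synchronous)
ω = 2π×1500/60 = 157.1 rad/s
τ = P_out/ω = 93261/157.1 = 594 N·m

594 N·m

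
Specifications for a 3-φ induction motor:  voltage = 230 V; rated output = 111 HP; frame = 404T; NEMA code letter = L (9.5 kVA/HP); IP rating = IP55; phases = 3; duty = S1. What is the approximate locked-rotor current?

2650 A

S_LR = 9.5 × 111 = 1054.5 kVA
I_LR = S_LR/(√3·V_L) = 1054500/(1.732×230) = 2650 A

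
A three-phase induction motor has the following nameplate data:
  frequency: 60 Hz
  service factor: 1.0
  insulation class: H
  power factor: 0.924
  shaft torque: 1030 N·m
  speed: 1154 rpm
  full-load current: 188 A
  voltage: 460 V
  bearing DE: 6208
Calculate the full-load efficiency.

ω = 2π × 1154/60 = 120.8 rad/s; P_out = τω = 1030 × 120.8 = 124424 W
P_in = √3·V_L·I_L·cosφ = 1.732 × 460 × 188 × 0.924 = 138400 W
η = P_out / P_in = 124424 / 138400 = 0.899 = 89.9%

89.9 %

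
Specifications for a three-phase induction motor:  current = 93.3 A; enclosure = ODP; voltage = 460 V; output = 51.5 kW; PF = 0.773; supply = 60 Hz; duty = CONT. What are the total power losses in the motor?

P_in = √3·V·I·cosφ = 1.732×460×93.3×0.773 = 57460 W
P_out = 51500 W
Losses = P_in − P_out = 57460 − 51500 = 5960 W

5.96 kW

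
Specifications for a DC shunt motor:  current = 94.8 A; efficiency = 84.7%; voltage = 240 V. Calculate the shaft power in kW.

P_in = V·I = 240 × 94.8 = 22752 W
P_out = η·P_in = 0.847 × 22752 = 19271 W

19.3 kW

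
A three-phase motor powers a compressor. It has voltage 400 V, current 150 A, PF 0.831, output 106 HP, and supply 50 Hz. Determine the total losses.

7280 W

P_in = √3·V·I·cosφ = 1.732×400×150×0.831 = 86358 W
P_out = 106×746 = 79076 W
Losses = P_in − P_out = 86358 − 79076 = 7282 W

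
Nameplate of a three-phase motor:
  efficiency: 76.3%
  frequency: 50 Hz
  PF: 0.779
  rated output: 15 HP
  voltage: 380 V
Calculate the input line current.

28.6 A

P_out = 15 × 746 = 11190 W
P_in = P_out / η = 11190 / 0.763 = 14666 W
I_L = P_in / (√3·V_L·cosφ) = 14666 / (1.732 × 380 × 0.779) = 28.6 A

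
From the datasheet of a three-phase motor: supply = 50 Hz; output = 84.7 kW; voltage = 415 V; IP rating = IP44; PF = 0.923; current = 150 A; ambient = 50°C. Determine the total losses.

P_in = √3·V·I·cosφ = 1.732×415×150×0.923 = 99515 W
P_out = 84700 W
Losses = P_in − P_out = 99515 − 84700 = 14815 W

14.8 kW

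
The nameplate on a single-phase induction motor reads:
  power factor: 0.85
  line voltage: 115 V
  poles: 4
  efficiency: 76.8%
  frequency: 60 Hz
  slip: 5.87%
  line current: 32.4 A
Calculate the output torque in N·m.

13.7 N·m

P_in = V·I·cosφ = 115 × 32.4 × 0.85 = 3167 W
P_out = η·P_in = 0.768 × 3167 = 2432 W
n_s = 120×60/4 = 1800 rpm; n = 1800×(1−0.0587) = 1694 rpm
ω = 2π×1694/60 = 177.4 rad/s
τ = P_out/ω = 2432/177.4 = 13.7 N·m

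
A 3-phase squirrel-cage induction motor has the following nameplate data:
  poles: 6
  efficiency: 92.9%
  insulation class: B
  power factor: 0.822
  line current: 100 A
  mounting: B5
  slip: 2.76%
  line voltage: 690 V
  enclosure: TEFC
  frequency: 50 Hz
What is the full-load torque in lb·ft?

661 lb·ft

P_in = √3·V·I·cosφ = 1.732 × 690 × 100 × 0.822 = 98236 W
P_out = η·P_in = 0.929 × 98236 = 91261 W
n_s = 120×50/6 = 1000 rpm; n = 1000×(1−0.0276) = 972 rpm
ω = 2π×972/60 = 101.8 rad/s
τ = P_out/ω = 91261/101.8 = 896.5 N·m
In lb·ft: 896.5/1.356 = 661 lb·ft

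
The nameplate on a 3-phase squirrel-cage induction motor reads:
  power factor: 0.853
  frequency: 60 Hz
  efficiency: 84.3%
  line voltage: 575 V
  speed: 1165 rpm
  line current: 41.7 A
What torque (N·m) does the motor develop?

P_in = √3·V·I·cosφ = 1.732 × 575 × 41.7 × 0.853 = 35424 W
P_out = η·P_in = 0.843 × 35424 = 29862 W
n = 1165 rpm
ω = 2π×1165/60 = 122 rad/s
τ = P_out/ω = 29862/122 = 245 N·m

245 N·m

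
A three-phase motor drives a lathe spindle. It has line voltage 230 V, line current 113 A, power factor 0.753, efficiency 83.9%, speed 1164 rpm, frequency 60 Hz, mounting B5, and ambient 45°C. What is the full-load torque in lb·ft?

172 lb·ft

P_in = √3·V·I·cosφ = 1.732 × 230 × 113 × 0.753 = 33896 W
P_out = η·P_in = 0.839 × 33896 = 28439 W
n = 1164 rpm
ω = 2π×1164/60 = 121.9 rad/s
τ = P_out/ω = 28439/121.9 = 233.3 N·m
In lb·ft: 233.3/1.356 = 172 lb·ft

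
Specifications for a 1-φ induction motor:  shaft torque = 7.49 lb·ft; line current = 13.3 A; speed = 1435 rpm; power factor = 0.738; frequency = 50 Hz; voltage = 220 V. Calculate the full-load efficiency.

τ = 7.49 lb·ft × 1.356 = 10.16 N·m
ω = 2π × 1435/60 = 150.3 rad/s; P_out = τω = 10.16 × 150.3 = 1527 W
P_in = V·I·cosφ = 220 × 13.3 × 0.738 = 2159 W
η = P_out / P_in = 1527 / 2159 = 0.707 = 70.7%

70.7 %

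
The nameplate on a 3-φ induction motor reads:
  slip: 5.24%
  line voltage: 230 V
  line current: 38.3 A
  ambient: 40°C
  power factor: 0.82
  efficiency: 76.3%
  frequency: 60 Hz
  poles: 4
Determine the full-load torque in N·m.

P_in = √3·V·I·cosφ = 1.732 × 230 × 38.3 × 0.82 = 12511 W
P_out = η·P_in = 0.763 × 12511 = 9546 W
n_s = 120×60/4 = 1800 rpm; n = 1800×(1−0.0524) = 1706 rpm
ω = 2π×1706/60 = 178.7 rad/s
τ = P_out/ω = 9546/178.7 = 53.4 N·m

53.4 N·m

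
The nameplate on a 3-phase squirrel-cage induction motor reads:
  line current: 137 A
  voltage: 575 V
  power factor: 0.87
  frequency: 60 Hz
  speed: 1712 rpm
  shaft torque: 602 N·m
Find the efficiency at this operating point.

ω = 2π × 1712/60 = 179.3 rad/s; P_out = τω = 602 × 179.3 = 107939 W
P_in = √3·V_L·I_L·cosφ = 1.732 × 575 × 137 × 0.87 = 118701 W
η = P_out / P_in = 107939 / 118701 = 0.909 = 90.9%

90.9 %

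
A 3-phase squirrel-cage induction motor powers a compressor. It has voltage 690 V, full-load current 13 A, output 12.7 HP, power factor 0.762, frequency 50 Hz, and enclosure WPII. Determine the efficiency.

80.0 %

P_out = 12.7 × 746 = 9474 W
P_in = √3·V_L·I_L·cosφ = 1.732 × 690 × 13 × 0.762 = 11838 W
η = P_out / P_in = 9474 / 11838 = 0.800 = 80.0%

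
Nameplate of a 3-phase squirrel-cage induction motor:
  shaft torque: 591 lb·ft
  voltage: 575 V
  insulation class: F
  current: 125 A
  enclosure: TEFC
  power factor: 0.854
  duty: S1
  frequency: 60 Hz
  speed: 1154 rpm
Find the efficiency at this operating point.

τ = 591 lb·ft × 1.356 = 801.4 N·m
ω = 2π × 1154/60 = 120.8 rad/s; P_out = τω = 801.4 × 120.8 = 96809 W
P_in = √3·V_L·I_L·cosφ = 1.732 × 575 × 125 × 0.854 = 106312 W
η = P_out / P_in = 96809 / 106312 = 0.911 = 91.1%

91.1 %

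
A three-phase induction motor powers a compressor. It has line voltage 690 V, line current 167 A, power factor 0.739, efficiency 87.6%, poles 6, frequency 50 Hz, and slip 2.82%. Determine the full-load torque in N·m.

P_in = √3·V·I·cosφ = 1.732 × 690 × 167 × 0.739 = 147488 W
P_out = η·P_in = 0.876 × 147488 = 129199 W
n_s = 120×50/6 = 1000 rpm; n = 1000×(1−0.0282) = 972 rpm
ω = 2π×972/60 = 101.8 rad/s
τ = P_out/ω = 129199/101.8 = 1270 N·m

1270 N·m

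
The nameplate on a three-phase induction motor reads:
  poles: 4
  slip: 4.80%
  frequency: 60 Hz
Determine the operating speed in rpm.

1714 rpm

n_s = 120f/p = 120×60/4 = 1800 rpm
n = n_s(1 − s) = 1800 × (1 − 0.048) = 1714 rpm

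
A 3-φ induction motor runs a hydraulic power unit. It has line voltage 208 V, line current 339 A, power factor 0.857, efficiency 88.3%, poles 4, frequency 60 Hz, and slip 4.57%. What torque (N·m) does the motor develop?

P_in = √3·V·I·cosφ = 1.732 × 208 × 339 × 0.857 = 104663 W
P_out = η·P_in = 0.883 × 104663 = 92417 W
n_s = 120×60/4 = 1800 rpm; n = 1800×(1−0.0457) = 1718 rpm
ω = 2π×1718/60 = 179.9 rad/s
τ = P_out/ω = 92417/179.9 = 514 N·m

514 N·m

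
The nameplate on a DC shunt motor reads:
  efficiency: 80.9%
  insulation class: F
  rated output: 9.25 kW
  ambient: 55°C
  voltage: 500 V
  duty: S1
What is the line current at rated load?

22.9 A

P_out = 9.25 kW = 9250 W
P_in = P_out / η = 9250 / 0.809 = 11434 W
I = P_in / V = 11434 / 500 = 22.9 A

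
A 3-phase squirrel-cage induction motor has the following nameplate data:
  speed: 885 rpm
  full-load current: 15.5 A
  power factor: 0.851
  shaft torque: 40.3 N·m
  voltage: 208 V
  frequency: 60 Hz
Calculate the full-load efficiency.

78.6 %

ω = 2π × 885/60 = 92.68 rad/s; P_out = τω = 40.3 × 92.68 = 3735 W
P_in = √3·V_L·I_L·cosφ = 1.732 × 208 × 15.5 × 0.851 = 4752 W
η = P_out / P_in = 3735 / 4752 = 0.786 = 78.6%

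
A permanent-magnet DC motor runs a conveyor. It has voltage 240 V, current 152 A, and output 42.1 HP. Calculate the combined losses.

P_in = V·I = 240×152 = 36480 W
P_out = 42.1×746 = 31407 W
Losses = P_in − P_out = 36480 − 31407 = 5073 W

5070 W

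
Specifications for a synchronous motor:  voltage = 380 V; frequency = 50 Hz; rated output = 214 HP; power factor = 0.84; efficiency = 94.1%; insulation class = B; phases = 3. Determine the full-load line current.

P_out = 214 × 746 = 159644 W
P_in = P_out / η = 159644 / 0.941 = 169654 W
I_L = P_in / (√3·V_L·cosφ) = 169654 / (1.732 × 380 × 0.84) = 307 A

307 A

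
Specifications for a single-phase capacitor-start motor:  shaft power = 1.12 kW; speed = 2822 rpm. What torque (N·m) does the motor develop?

3.79 N·m

ω = 2π × 2822/60 = 295.5 rad/s
τ = P/ω = 1120/295.5 = 3.79 N·m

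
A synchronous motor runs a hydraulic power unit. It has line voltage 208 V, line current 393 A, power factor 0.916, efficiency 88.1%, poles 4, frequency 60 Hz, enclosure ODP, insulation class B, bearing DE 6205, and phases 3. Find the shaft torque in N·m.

606 N·m

P_in = √3·V·I·cosφ = 1.732 × 208 × 393 × 0.916 = 129688 W
P_out = η·P_in = 0.881 × 129688 = 114255 W
n = n_s = 120×60/4 = 1800 rpm (synchronous)
ω = 2π×1800/60 = 188.5 rad/s
τ = P_out/ω = 114255/188.5 = 606 N·m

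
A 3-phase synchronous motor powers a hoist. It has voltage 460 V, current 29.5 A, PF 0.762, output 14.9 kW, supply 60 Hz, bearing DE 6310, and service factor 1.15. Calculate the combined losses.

3.01 kW

P_in = √3·V·I·cosφ = 1.732×460×29.5×0.762 = 17909 W
P_out = 14900 W
Losses = P_in − P_out = 17909 − 14900 = 3009 W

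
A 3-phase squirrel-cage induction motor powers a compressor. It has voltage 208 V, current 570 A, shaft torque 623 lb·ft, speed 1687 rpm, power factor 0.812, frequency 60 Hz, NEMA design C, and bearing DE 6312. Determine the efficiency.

τ = 623 lb·ft × 1.356 = 844.8 N·m
ω = 2π × 1687/60 = 176.7 rad/s; P_out = τω = 844.8 × 176.7 = 149276 W
P_in = √3·V_L·I_L·cosφ = 1.732 × 208 × 570 × 0.812 = 166741 W
η = P_out / P_in = 149276 / 166741 = 0.895 = 89.5%

89.5 %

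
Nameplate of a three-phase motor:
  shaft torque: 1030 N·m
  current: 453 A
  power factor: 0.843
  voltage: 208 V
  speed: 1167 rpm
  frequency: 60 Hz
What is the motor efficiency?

91.5 %

ω = 2π × 1167/60 = 122.2 rad/s; P_out = τω = 1030 × 122.2 = 125866 W
P_in = √3·V_L·I_L·cosφ = 1.732 × 208 × 453 × 0.843 = 137574 W
η = P_out / P_in = 125866 / 137574 = 0.915 = 91.5%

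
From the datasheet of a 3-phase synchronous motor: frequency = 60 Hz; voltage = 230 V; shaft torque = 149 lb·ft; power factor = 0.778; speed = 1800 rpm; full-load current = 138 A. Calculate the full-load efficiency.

89.0 %

τ = 149 lb·ft × 1.356 = 202 N·m
ω = 2π × 1800/60 = 188.5 rad/s; P_out = τω = 202 × 188.5 = 38077 W
P_in = √3·V_L·I_L·cosφ = 1.732 × 230 × 138 × 0.778 = 42770 W
η = P_out / P_in = 38077 / 42770 = 0.890 = 89.0%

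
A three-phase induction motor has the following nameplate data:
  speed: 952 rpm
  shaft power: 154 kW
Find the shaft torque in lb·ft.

ω = 2π × 952/60 = 99.69 rad/s
τ = P/ω = 154000/99.69 = 1545 N·m
In lb·ft: 1545/1.356 = 1140 lb·ft

1140 lb·ft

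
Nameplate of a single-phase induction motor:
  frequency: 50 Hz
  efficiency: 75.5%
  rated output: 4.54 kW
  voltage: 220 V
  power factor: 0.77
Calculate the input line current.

35.5 A

P_out = 4.54 kW = 4540 W
P_in = P_out / η = 4540 / 0.755 = 6013 W
I = P_in / (V·cosφ) = 6013 / (220 × 0.77) = 35.5 A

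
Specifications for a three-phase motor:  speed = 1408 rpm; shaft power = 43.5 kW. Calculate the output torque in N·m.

ω = 2π × 1408/60 = 147.4 rad/s
τ = P/ω = 43500/147.4 = 295 N·m

295 N·m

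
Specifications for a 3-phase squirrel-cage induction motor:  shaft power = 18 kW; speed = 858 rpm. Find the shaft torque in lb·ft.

148 lb·ft

ω = 2π × 858/60 = 89.85 rad/s
τ = P/ω = 18000/89.85 = 200.3 N·m
In lb·ft: 200.3/1.356 = 148 lb·ft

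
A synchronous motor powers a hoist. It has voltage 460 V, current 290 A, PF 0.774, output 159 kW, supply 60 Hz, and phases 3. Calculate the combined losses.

P_in = √3·V·I·cosφ = 1.732×460×290×0.774 = 178832 W
P_out = 159000 W
Losses = P_in − P_out = 178832 − 159000 = 19832 W

19800 W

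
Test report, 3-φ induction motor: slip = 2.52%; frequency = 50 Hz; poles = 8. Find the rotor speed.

n_s = 120f/p = 120×50/8 = 750 rpm
n = n_s(1 − s) = 750 × (1 − 0.0252) = 731 rpm

731 rpm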